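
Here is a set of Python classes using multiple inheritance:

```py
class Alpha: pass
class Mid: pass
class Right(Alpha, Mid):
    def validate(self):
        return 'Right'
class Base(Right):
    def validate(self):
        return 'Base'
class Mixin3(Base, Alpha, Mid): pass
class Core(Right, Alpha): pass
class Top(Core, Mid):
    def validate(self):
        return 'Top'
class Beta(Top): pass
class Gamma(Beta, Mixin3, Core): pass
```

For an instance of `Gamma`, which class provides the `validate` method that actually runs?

L[Gamma] = Gamma + merge(L[Beta], L[Mixin3], L[Core], [Beta Mixin3 Core])
  take Beta:  [Beta Top Core Right Alpha Mid object] + [Mixin3 Base Right Alpha Mid object] + [Core Right Alpha Mid object] + [Beta Mixin3 Core]
  take Top:  [Top Core Right Alpha Mid object] + [Mixin3 Base Right Alpha Mid object] + [Core Right Alpha Mid object] + [Mixin3 Core]
  take Mixin3:  [Core Right Alpha Mid object] + [Mixin3 Base Right Alpha Mid object] + [Core Right Alpha Mid object] + [Mixin3 Core]
  take Core:  [Core Right Alpha Mid object] + [Base Right Alpha Mid object] + [Core Right Alpha Mid object] + [Core]
  take Base:  [Right Alpha Mid object] + [Base Right Alpha Mid object] + [Right Alpha Mid object]
  take Right:  [Right Alpha Mid object] + [Right Alpha Mid object] + [Right Alpha Mid object]
  take Alpha:  [Alpha Mid object] + [Alpha Mid object] + [Alpha Mid object]
  take Mid:  [Mid object] + [Mid object] + [Mid object]
  take object:  [object] + [object] + [object]
MRO: Gamma Beta Top Mixin3 Core Base Right Alpha Mid object
validate is defined in: Base, Right, Top. First along the MRO is Top.

Top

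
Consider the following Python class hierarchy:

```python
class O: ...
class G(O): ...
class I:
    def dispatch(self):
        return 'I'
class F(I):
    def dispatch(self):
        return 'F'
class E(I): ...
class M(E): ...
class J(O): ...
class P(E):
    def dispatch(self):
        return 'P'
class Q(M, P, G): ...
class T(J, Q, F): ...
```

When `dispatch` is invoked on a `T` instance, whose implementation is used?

L[T] = T + merge(L[J], L[Q], L[F], [J Q F])
  take J:  [J O object] + [Q M P E I G O object] + [F I object] + [J Q F]
  take Q:  [O object] + [Q M P E I G O object] + [F I object] + [Q F]
  take M:  [O object] + [M P E I G O object] + [F I object] + [F]
  take P:  [O object] + [P E I G O object] + [F I object] + [F]
  take E:  [O object] + [E I G O object] + [F I object] + [F]
  take F:  [O object] + [I G O object] + [F I object] + [F]
  take I:  [O object] + [I G O object] + [I object]
  take G:  [O object] + [G O object] + [object]
  take O:  [O object] + [O object] + [object]
  take object:  [object] + [object] + [object]
MRO: T J Q M P E F I G O object
dispatch is defined in: F, I, P. First along the MRO is P.

P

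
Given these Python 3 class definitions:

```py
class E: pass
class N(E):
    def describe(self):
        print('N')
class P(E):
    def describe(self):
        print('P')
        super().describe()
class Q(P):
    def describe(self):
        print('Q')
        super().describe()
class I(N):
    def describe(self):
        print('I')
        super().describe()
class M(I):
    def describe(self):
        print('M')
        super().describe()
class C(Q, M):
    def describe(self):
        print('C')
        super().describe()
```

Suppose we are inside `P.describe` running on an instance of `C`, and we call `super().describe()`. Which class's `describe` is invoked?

L[C] = C + merge(L[Q], L[M], [Q M])
  take Q:  [Q P E object] + [M I N E object] + [Q M]
  take P:  [P E object] + [M I N E object] + [M]
  take M:  [E object] + [M I N E object] + [M]
  take I:  [E object] + [I N E object]
  take N:  [E object] + [N E object]
  take E:  [E object] + [E object]
  take object:  [object] + [object]
MRO: C Q P M I N E object
super() in P.describe on a C instance goes to the class after P in C's MRO: M.

M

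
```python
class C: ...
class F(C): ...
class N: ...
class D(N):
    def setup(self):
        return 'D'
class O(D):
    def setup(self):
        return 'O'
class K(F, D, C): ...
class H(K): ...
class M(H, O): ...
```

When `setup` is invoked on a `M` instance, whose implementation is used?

O

L[M] = M + merge(L[H], L[O], [H O])
  take H:  [H K F D C N object] + [O D N object] + [H O]
  take K:  [K F D C N object] + [O D N object] + [O]
  take F:  [F D C N object] + [O D N object] + [O]
  take O:  [D C N object] + [O D N object] + [O]
  take D:  [D C N object] + [D N object]
  take C:  [C N object] + [N object]
  take N:  [N object] + [N object]
  take object:  [object] + [object]
MRO: M H K F O D C N object
setup is defined in: D, O. First along the MRO is O.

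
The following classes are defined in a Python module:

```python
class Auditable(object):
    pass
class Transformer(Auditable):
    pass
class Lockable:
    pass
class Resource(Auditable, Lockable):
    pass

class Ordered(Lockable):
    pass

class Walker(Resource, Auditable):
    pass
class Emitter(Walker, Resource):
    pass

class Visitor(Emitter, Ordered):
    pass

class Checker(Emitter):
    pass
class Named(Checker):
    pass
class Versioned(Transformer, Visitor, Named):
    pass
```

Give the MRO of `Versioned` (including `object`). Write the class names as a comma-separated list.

L[Versioned] = Versioned + merge(L[Transformer], L[Visitor], L[Named], [Transformer Visitor Named])
  take Transformer:  [Transformer Auditable object] + [Visitor Emitter Walker Resource Auditable Ordered Lockable object] + [Named Checker Emitter Walker Resource Auditable Lockable object] + [Transformer Visitor Named]
  take Visitor:  [Auditable object] + [Visitor Emitter Walker Resource Auditable Ordered Lockable object] + [Named Checker Emitter Walker Resource Auditable Lockable object] + [Visitor Named]
  take Named:  [Auditable object] + [Emitter Walker Resource Auditable Ordered Lockable object] + [Named Checker Emitter Walker Resource Auditable Lockable object] + [Named]
  take Checker:  [Auditable object] + [Emitter Walker Resource Auditable Ordered Lockable object] + [Checker Emitter Walker Resource Auditable Lockable object]
  take Emitter:  [Auditable object] + [Emitter Walker Resource Auditable Ordered Lockable object] + [Emitter Walker Resource Auditable Lockable object]
  take Walker:  [Auditable object] + [Walker Resource Auditable Ordered Lockable object] + [Walker Resource Auditable Lockable object]
  take Resource:  [Auditable object] + [Resource Auditable Ordered Lockable object] + [Resource Auditable Lockable object]
  take Auditable:  [Auditable object] + [Auditable Ordered Lockable object] + [Auditable Lockable object]
  take Ordered:  [object] + [Ordered Lockable object] + [Lockable object]
  take Lockable:  [object] + [Lockable object] + [Lockable object]
  take object:  [object] + [object] + [object]

Versioned, Transformer, Visitor, Named, Checker, Emitter, Walker, Resource, Auditable, Ordered, Lockable, object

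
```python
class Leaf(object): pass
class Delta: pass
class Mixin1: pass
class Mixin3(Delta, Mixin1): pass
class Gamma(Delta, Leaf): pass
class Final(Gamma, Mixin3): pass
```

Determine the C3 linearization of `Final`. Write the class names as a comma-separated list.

Final, Gamma, Mixin3, Delta, Leaf, Mixin1, object

L[Final] = Final + merge(L[Gamma], L[Mixin3], [Gamma Mixin3])
  take Gamma:  [Gamma Delta Leaf object] + [Mixin3 Delta Mixin1 object] + [Gamma Mixin3]
  take Mixin3:  [Delta Leaf object] + [Mixin3 Delta Mixin1 object] + [Mixin3]
  take Delta:  [Delta Leaf object] + [Delta Mixin1 object]
  take Leaf:  [Leaf object] + [Mixin1 object]
  take Mixin1:  [object] + [Mixin1 object]
  take object:  [object] + [object]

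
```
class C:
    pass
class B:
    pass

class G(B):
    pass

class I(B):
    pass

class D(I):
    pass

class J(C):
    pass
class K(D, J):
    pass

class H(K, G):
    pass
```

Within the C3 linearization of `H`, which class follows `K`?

D

L[H] = H + merge(L[K], L[G], [K G])
  take K:  [K D I B J C object] + [G B object] + [K G]
  take D:  [D I B J C object] + [G B object] + [G]
  take I:  [I B J C object] + [G B object] + [G]
  take G:  [B J C object] + [G B object] + [G]
  take B:  [B J C object] + [B object]
  take J:  [J C object] + [object]
  take C:  [C object] + [object]
  take object:  [object] + [object]
MRO: H K D I G B J C object
K is at position 1; next is D.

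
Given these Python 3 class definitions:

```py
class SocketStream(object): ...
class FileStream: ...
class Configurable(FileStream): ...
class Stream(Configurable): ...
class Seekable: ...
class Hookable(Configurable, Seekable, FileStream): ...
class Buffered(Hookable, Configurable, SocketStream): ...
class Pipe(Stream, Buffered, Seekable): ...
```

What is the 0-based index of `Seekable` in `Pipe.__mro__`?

5

L[Pipe] = Pipe + merge(L[Stream], L[Buffered], L[Seekable], [Stream Buffered Seekable])
  take Stream:  [Stream Configurable FileStream object] + [Buffered Hookable Configurable Seekable FileStream SocketStream object] + [Seekable object] + [Stream Buffered Seekable]
  take Buffered:  [Configurable FileStream object] + [Buffered Hookable Configurable Seekable FileStream SocketStream object] + [Seekable object] + [Buffered Seekable]
  take Hookable:  [Configurable FileStream object] + [Hookable Configurable Seekable FileStream SocketStream object] + [Seekable object] + [Seekable]
  take Configurable:  [Configurable FileStream object] + [Configurable Seekable FileStream SocketStream object] + [Seekable object] + [Seekable]
  take Seekable:  [FileStream object] + [Seekable FileStream SocketStream object] + [Seekable object] + [Seekable]
  take FileStream:  [FileStream object] + [FileStream SocketStream object] + [object]
  take SocketStream:  [object] + [SocketStream object] + [object]
  take object:  [object] + [object] + [object]
MRO: Pipe Stream Buffered Hookable Configurable Seekable FileStream SocketStream object
Seekable sits at index 5.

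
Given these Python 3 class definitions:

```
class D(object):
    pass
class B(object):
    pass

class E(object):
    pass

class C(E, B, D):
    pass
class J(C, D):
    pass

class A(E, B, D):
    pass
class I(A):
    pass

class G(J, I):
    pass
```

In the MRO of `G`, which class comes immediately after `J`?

C

L[G] = G + merge(L[J], L[I], [J I])
  take J:  [J C E B D object] + [I A E B D object] + [J I]
  take C:  [C E B D object] + [I A E B D object] + [I]
  take I:  [E B D object] + [I A E B D object] + [I]
  take A:  [E B D object] + [A E B D object]
  take E:  [E B D object] + [E B D object]
  take B:  [B D object] + [B D object]
  take D:  [D object] + [D object]
  take object:  [object] + [object]
MRO: G J C I A E B D object
J is at position 1; next is C.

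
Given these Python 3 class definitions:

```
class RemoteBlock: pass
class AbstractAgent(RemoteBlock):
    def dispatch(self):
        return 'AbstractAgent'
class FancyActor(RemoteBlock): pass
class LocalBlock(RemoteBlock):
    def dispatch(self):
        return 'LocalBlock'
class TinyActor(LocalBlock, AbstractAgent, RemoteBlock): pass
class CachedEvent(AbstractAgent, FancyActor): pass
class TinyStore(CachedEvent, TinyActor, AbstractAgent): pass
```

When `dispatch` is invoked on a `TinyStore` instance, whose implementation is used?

L[TinyStore] = TinyStore + merge(L[CachedEvent], L[TinyActor], L[AbstractAgent], [CachedEvent TinyActor AbstractAgent])
  take CachedEvent:  [CachedEvent AbstractAgent FancyActor RemoteBlock object] + [TinyActor LocalBlock AbstractAgent RemoteBlock object] + [AbstractAgent RemoteBlock object] + [CachedEvent TinyActor AbstractAgent]
  take TinyActor:  [AbstractAgent FancyActor RemoteBlock object] + [TinyActor LocalBlock AbstractAgent RemoteBlock object] + [AbstractAgent RemoteBlock object] + [TinyActor AbstractAgent]
  take LocalBlock:  [AbstractAgent FancyActor RemoteBlock object] + [LocalBlock AbstractAgent RemoteBlock object] + [AbstractAgent RemoteBlock object] + [AbstractAgent]
  take AbstractAgent:  [AbstractAgent FancyActor RemoteBlock object] + [AbstractAgent RemoteBlock object] + [AbstractAgent RemoteBlock object] + [AbstractAgent]
  take FancyActor:  [FancyActor RemoteBlock object] + [RemoteBlock object] + [RemoteBlock object]
  take RemoteBlock:  [RemoteBlock object] + [RemoteBlock object] + [RemoteBlock object]
  take object:  [object] + [object] + [object]
MRO: TinyStore CachedEvent TinyActor LocalBlock AbstractAgent FancyActor RemoteBlock object
dispatch is defined in: AbstractAgent, LocalBlock. First along the MRO is LocalBlock.

LocalBlock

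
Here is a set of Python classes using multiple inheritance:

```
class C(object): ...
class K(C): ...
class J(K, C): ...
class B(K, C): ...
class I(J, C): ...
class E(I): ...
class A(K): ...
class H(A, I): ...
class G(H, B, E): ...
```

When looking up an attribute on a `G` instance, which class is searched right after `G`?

H

L[G] = G + merge(L[H], L[B], L[E], [H B E])
  take H:  [H A I J K C object] + [B K C object] + [E I J K C object] + [H B E]
  take A:  [A I J K C object] + [B K C object] + [E I J K C object] + [B E]
  take B:  [I J K C object] + [B K C object] + [E I J K C object] + [B E]
  take E:  [I J K C object] + [K C object] + [E I J K C object] + [E]
  take I:  [I J K C object] + [K C object] + [I J K C object]
  take J:  [J K C object] + [K C object] + [J K C object]
  take K:  [K C object] + [K C object] + [K C object]
  take C:  [C object] + [C object] + [C object]
  take object:  [object] + [object] + [object]
MRO: G H A B E I J K C object
G is at position 0; next is H.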